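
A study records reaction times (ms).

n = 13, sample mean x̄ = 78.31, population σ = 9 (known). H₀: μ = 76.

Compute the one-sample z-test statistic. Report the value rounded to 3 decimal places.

SE = σ/√n = 9/√13 = 2.4962
z = (x̄−μ₀)/SE = (78.31−76)/2.4962 = 0.9254

test statistic = 0.925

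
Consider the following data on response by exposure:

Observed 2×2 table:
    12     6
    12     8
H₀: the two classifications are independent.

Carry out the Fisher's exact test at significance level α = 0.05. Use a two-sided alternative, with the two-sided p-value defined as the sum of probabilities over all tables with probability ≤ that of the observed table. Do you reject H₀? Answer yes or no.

Margins: r₁=18, r₂=20, c₁=24, c₂=14, n=38
p_obs = C(18,12)·C(20,12)/C(38,24); sum pmf over tables with pmf ≤ p_obs
p-value (two-sided) = 0.74487
At α=0.05: p ≥ α → fail to reject H₀

reject H₀: no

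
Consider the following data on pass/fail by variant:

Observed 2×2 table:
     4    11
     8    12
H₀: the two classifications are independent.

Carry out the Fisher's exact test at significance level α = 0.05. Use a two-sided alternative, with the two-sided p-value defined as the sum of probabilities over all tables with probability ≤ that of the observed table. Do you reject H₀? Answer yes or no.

reject H₀: no

Margins: r₁=15, r₂=20, c₁=12, c₂=23, n=35
p_obs = C(15,4)·C(20,8)/C(35,12); sum pmf over tables with pmf ≤ p_obs
p-value (two-sided) = 0.48854
At α=0.05: p ≥ α → fail to reject H₀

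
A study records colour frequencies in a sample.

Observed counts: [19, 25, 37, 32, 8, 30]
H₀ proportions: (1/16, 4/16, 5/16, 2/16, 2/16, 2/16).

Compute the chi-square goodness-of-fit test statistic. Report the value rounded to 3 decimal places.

n = 151; E_i = n·p_i = [9.44, 37.75, 47.19, 18.88, 18.88, 18.88]
χ² = (19−9.44)²/9.44 + (25−37.75)²/37.75 + (37−47.19)²/47.19 + (32−18.88)²/18.88 + (8−18.88)²/18.88 + (30−18.88)²/18.88 = 38.1444
df = 5

test statistic = 38.144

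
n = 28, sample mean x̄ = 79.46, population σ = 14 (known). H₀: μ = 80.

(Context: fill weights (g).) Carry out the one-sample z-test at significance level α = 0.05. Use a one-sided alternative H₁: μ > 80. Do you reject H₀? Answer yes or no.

reject H₀: no

SE = σ/√n = 14/√28 = 2.6458
z = (x̄−μ₀)/SE = (79.46−80)/2.6458 = -0.2041
p-value (one-sided, H₁ greater) = 0.58086
At α=0.05: p ≥ α → fail to reject H₀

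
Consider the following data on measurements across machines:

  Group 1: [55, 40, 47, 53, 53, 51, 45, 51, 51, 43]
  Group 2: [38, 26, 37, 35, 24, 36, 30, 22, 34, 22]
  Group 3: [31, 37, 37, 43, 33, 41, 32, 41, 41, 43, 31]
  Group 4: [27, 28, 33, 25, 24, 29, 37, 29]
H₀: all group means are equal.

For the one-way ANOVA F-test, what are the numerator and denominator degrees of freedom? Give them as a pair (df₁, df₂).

degrees of freedom = [3, 35]

k = 4 groups, N = 39 total
df = (k−1, N−k) = (4−1, 39−4) = (3, 35)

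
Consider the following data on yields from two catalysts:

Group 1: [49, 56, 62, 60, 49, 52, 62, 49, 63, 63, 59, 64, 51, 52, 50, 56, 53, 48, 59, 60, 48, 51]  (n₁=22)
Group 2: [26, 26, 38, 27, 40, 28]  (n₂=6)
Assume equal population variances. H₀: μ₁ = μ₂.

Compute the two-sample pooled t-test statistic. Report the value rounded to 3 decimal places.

x̄₁=55.273, s₁=5.667, n₁=22
x̄₂=30.833, s₂=6.401, n₂=6
s_p² = [21·5.667² + 5·6.401²]/26 = 33.8153
SE = √(s_p²·(1/22+1/6)) = 2.6782
t = (55.273−30.833)/2.6782 = 9.1252
df = 26

test statistic = 9.125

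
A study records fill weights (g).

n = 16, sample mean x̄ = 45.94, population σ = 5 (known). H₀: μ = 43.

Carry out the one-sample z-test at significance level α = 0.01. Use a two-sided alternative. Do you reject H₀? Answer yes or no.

SE = σ/√n = 5/√16 = 1.2500
z = (x̄−μ₀)/SE = (45.94−43)/1.2500 = 2.3520
p-value (two-sided) = 0.01867
At α=0.01: p ≥ α → fail to reject H₀

reject H₀: no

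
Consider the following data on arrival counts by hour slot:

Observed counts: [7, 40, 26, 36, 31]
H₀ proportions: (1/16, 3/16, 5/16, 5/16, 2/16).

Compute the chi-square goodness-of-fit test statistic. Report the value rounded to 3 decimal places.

n = 140; E_i = n·p_i = [8.75, 26.25, 43.75, 43.75, 17.50]
χ² = (7−8.75)²/8.75 + (40−26.25)²/26.25 + (26−43.75)²/43.75 + (36−43.75)²/43.75 + (31−17.50)²/17.50 = 26.5410
df = 4

test statistic = 26.541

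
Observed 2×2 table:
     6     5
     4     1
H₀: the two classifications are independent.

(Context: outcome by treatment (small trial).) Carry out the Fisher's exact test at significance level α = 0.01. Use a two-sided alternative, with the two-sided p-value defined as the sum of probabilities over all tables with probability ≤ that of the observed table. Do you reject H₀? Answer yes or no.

reject H₀: no

Margins: r₁=11, r₂=5, c₁=10, c₂=6, n=16
p_obs = C(11,6)·C(5,4)/C(16,10); sum pmf over tables with pmf ≤ p_obs
p-value (two-sided) = 0.58791
At α=0.01: p ≥ α → fail to reject H₀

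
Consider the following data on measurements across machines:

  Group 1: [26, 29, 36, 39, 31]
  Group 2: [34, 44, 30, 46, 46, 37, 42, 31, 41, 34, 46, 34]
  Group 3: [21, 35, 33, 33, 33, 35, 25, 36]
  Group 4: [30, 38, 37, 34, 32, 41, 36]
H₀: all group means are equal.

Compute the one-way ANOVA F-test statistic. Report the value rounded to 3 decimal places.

Group means [32.20, 38.75, 31.38, 35.43], grand mean 35.156
SSB = Σnᵢ(x̄ᵢ−x̄)² = 313.579; SSW = ΣΣ(x−x̄ᵢ)² = 806.639
MSB = 313.579/3 = 104.5265; MSW = 806.639/28 = 28.8085
F = MSB/MSW = 3.6283
df = (3, 28)

test statistic = 3.628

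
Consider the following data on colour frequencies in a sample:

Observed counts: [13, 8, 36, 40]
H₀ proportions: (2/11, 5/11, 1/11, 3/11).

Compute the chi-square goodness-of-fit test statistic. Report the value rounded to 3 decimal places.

test statistic = 121.484

n = 97; E_i = n·p_i = [17.64, 44.09, 8.82, 26.45]
χ² = (13−17.64)²/17.64 + (8−44.09)²/44.09 + (36−8.82)²/8.82 + (40−26.45)²/26.45 = 121.4842
df = 3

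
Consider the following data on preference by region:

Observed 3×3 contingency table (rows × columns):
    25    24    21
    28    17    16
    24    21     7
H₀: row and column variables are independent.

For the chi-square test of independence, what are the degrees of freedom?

degrees of freedom = 4

df = (r−1)(c−1) = (3−1)·(3−1) = 4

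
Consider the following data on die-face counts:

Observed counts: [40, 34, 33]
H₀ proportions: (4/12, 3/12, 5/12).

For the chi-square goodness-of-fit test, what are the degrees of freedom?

degrees of freedom = 2

df = k − 1 = 3 − 1 = 2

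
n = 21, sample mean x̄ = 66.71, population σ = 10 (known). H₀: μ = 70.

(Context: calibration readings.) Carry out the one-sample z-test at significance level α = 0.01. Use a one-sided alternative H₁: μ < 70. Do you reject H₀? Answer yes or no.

reject H₀: no

SE = σ/√n = 10/√21 = 2.1822
z = (x̄−μ₀)/SE = (66.71−70)/2.1822 = -1.5077
p-value (one-sided, H₁ less) = 0.06582
At α=0.01: p ≥ α → fail to reject H₀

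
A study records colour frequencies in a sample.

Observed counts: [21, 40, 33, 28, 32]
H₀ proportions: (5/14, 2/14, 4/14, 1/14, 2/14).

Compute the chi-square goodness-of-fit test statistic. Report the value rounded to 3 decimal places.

test statistic = 69.314

n = 154; E_i = n·p_i = [55.00, 22.00, 44.00, 11.00, 22.00]
χ² = (21−55.00)²/55.00 + (40−22.00)²/22.00 + (33−44.00)²/44.00 + (28−11.00)²/11.00 + (32−22.00)²/22.00 = 69.3136
df = 4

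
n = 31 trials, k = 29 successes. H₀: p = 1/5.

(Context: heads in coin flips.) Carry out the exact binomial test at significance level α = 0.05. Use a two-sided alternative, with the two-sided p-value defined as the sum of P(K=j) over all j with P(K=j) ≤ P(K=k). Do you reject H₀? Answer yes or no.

reject H₀: yes

Exact binomial: n=31, k=29, p₀=1/5=0.2000
P(X=j) = C(n,j)·p₀^j·(1−p₀)^(n−j); p = Σ P(X=j) over j with P(X=j) ≤ P(X=29)
p-value (two-sided) = 0.00000
At α=0.05: p < α → reject H₀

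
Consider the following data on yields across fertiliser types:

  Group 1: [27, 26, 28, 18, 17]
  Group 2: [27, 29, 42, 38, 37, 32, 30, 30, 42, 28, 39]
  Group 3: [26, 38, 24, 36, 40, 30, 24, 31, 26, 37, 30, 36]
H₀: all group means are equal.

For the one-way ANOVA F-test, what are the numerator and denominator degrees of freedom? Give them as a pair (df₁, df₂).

degrees of freedom = [2, 25]

k = 3 groups, N = 28 total
df = (k−1, N−k) = (3−1, 28−3) = (2, 25)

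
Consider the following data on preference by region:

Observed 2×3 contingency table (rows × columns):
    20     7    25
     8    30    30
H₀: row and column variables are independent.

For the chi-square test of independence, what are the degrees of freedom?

degrees of freedom = 2

df = (r−1)(c−1) = (2−1)·(3−1) = 2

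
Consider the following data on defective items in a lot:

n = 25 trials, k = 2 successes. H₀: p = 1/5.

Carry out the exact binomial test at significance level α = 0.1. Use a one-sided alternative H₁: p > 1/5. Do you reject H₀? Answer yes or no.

reject H₀: no

Exact binomial: n=25, k=2, p₀=1/5=0.2000
P(X≥2) from Σ C(n,i)·p₀^i·(1−p₀)^(n−i)
p-value (one-sided, H₁ greater) = 0.97261
At α=0.1: p ≥ α → fail to reject H₀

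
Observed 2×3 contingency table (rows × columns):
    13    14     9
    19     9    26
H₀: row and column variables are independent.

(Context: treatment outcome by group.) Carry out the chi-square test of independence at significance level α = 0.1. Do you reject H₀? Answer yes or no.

Row totals [36, 54], col totals [32, 23, 35], n=90
χ² = (13−12.80)²/12.80 + (14−9.20)²/9.20 + (9−14.00)²/14.00 + (19−19.20)²/19.20 + (9−13.80)²/13.80 + (26−21.00)²/21.00 = 7.1553
df = 2
p-value (upper-tail) = 0.02794
At α=0.1: p < α → reject H₀

reject H₀: yes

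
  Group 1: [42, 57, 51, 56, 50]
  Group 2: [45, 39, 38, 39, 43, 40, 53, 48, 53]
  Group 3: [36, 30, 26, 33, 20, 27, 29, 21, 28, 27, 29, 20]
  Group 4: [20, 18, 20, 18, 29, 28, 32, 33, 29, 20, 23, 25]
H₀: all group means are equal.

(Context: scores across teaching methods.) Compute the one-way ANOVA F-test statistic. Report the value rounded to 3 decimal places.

test statistic = 44.721

Group means [51.20, 44.22, 27.17, 24.58], grand mean 33.553
SSB = Σnᵢ(x̄ᵢ−x̄)² = 4036.456; SSW = ΣΣ(x−x̄ᵢ)² = 1022.939
MSB = 4036.456/3 = 1345.4853; MSW = 1022.939/34 = 30.0864
F = MSB/MSW = 44.7207
df = (3, 34)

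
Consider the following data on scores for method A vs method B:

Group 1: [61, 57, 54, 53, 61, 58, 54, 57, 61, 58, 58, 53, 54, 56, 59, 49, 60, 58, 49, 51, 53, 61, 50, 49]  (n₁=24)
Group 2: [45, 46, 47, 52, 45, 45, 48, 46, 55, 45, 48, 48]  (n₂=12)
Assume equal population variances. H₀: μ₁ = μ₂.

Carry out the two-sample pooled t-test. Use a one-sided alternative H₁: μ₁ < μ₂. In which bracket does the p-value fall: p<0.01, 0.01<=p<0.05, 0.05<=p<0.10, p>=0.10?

p-value bracket: p>=0.10

x̄₁=55.583, s₁=4.096, n₁=24
x̄₂=47.500, s₂=3.119, n₂=12
s_p² = [23·4.096² + 11·3.119²]/34 = 14.4951
SE = √(s_p²·(1/24+1/12)) = 1.3461
t = (55.583−47.500)/1.3461 = 6.0052
df = 34
p-value (one-sided, H₁ less) = 1.00000
→ bracket: p>=0.10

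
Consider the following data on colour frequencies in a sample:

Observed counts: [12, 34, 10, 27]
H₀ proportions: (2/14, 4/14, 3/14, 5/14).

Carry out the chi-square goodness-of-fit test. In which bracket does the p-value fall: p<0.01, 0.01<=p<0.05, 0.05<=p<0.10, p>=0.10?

n = 83; E_i = n·p_i = [11.86, 23.71, 17.79, 29.64]
χ² = (12−11.86)²/11.86 + (34−23.71)²/23.71 + (10−17.79)²/17.79 + (27−29.64)²/29.64 = 8.1068
df = 3
p-value (upper-tail) = 0.04385
→ bracket: 0.01<=p<0.05

p-value bracket: 0.01<=p<0.05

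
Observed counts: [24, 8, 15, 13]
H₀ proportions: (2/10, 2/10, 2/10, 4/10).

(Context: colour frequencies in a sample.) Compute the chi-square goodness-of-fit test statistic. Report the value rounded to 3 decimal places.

test statistic = 19.125

n = 60; E_i = n·p_i = [12.00, 12.00, 12.00, 24.00]
χ² = (24−12.00)²/12.00 + (8−12.00)²/12.00 + (15−12.00)²/12.00 + (13−24.00)²/24.00 = 19.1250
df = 3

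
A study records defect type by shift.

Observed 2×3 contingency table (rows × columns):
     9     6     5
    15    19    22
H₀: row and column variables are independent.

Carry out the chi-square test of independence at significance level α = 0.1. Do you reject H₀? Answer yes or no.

Row totals [20, 56], col totals [24, 25, 27], n=76
χ² = (9−6.32)²/6.32 + (6−6.58)²/6.58 + (5−7.11)²/7.11 + (15−17.68)²/17.68 + (19−18.42)²/18.42 + (22−19.89)²/19.89 = 2.4639
df = 2
p-value (upper-tail) = 0.29172
At α=0.1: p ≥ α → fail to reject H₀

reject H₀: no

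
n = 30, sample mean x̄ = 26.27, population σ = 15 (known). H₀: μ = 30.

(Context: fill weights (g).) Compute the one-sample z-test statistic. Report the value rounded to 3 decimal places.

test statistic = -1.362

SE = σ/√n = 15/√30 = 2.7386
z = (x̄−μ₀)/SE = (26.27−30)/2.7386 = -1.3620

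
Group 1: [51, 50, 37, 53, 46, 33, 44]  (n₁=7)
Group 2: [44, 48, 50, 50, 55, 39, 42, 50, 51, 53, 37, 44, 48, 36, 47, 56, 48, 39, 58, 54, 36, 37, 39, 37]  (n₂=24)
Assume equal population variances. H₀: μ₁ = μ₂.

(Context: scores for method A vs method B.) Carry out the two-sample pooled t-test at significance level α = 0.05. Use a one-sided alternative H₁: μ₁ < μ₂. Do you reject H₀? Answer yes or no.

reject H₀: no

x̄₁=44.857, s₁=7.471, n₁=7
x̄₂=45.750, s₂=7.029, n₂=24
s_p² = [6·7.471² + 23·7.029²]/29 = 50.7365
SE = √(s_p²·(1/7+1/24)) = 3.0598
t = (44.857−45.750)/3.0598 = -0.2918
df = 29
p-value (one-sided, H₁ less) = 0.38626
At α=0.05: p ≥ α → fail to reject H₀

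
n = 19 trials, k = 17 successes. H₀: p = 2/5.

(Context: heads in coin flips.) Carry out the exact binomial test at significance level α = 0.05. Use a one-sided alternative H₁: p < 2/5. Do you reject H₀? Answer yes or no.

reject H₀: no

Exact binomial: n=19, k=17, p₀=2/5=0.4000
P(X≤17) from Σ C(n,i)·p₀^i·(1−p₀)^(n−i)
p-value (one-sided, H₁ less) = 1.00000
At α=0.05: p ≥ α → fail to reject H₀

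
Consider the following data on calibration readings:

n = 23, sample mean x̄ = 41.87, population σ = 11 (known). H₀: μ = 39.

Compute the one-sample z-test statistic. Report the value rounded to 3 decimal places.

test statistic = 1.251

SE = σ/√n = 11/√23 = 2.2937
z = (x̄−μ₀)/SE = (41.87−39)/2.2937 = 1.2513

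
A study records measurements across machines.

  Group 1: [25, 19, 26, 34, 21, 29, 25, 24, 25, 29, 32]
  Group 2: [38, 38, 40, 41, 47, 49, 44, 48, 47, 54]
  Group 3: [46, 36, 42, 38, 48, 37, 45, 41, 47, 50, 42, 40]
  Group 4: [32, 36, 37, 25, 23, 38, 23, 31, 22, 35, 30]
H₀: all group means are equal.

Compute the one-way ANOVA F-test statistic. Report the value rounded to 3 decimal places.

Group means [26.27, 44.60, 42.67, 30.18], grand mean 35.886
SSB = Σnᵢ(x̄ᵢ−x̄)² = 2685.547; SSW = ΣΣ(x−x̄ᵢ)² = 1042.885
MSB = 2685.547/3 = 895.1823; MSW = 1042.885/40 = 26.0721
F = MSB/MSW = 34.3348
df = (3, 40)

test statistic = 34.335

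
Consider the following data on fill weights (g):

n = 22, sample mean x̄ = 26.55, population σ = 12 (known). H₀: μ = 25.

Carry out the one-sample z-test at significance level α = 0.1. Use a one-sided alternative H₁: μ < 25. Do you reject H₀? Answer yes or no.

reject H₀: no

SE = σ/√n = 12/√22 = 2.5584
z = (x̄−μ₀)/SE = (26.55−25)/2.5584 = 0.6058
p-value (one-sided, H₁ less) = 0.72769
At α=0.1: p ≥ α → fail to reject H₀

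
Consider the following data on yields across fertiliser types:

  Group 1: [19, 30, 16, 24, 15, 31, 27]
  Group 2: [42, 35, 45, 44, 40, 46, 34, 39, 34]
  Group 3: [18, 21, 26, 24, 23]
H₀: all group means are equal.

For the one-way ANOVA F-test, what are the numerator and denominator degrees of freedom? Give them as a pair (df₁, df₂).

degrees of freedom = [2, 18]

k = 3 groups, N = 21 total
df = (k−1, N−k) = (3−1, 21−3) = (2, 18)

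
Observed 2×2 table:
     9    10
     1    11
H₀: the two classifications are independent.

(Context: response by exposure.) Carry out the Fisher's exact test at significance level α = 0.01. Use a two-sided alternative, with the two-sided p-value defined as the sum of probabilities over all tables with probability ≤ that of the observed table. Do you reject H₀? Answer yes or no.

Margins: r₁=19, r₂=12, c₁=10, c₂=21, n=31
p_obs = C(19,9)·C(12,1)/C(31,10); sum pmf over tables with pmf ≤ p_obs
p-value (two-sided) = 0.04638
At α=0.01: p ≥ α → fail to reject H₀

reject H₀: no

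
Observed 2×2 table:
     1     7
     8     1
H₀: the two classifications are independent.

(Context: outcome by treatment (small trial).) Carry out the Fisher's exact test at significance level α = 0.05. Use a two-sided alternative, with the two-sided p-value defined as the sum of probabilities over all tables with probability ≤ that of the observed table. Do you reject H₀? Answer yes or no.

Margins: r₁=8, r₂=9, c₁=9, c₂=8, n=17
p_obs = C(8,1)·C(9,8)/C(17,9); sum pmf over tables with pmf ≤ p_obs
p-value (two-sided) = 0.00337
At α=0.05: p < α → reject H₀

reject H₀: yes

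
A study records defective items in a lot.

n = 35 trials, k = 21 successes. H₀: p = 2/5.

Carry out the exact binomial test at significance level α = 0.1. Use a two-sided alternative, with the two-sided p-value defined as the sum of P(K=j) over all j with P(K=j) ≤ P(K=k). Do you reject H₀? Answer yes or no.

reject H₀: yes

Exact binomial: n=35, k=21, p₀=2/5=0.4000
P(X=j) = C(n,j)·p₀^j·(1−p₀)^(n−j); p = Σ P(X=j) over j with P(X=j) ≤ P(X=21)
p-value (two-sided) = 0.02342
At α=0.1: p < α → reject H₀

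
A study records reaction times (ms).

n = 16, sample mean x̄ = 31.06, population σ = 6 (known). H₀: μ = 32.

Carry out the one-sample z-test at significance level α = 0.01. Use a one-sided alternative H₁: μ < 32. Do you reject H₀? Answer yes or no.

reject H₀: no

SE = σ/√n = 6/√16 = 1.5000
z = (x̄−μ₀)/SE = (31.06−32)/1.5000 = -0.6267
p-value (one-sided, H₁ less) = 0.26544
At α=0.01: p ≥ α → fail to reject H₀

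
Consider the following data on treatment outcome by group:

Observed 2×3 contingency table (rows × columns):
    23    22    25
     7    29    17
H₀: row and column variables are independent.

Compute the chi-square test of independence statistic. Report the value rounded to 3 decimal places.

Row totals [70, 53], col totals [30, 51, 42], n=123
χ² = (23−17.07)²/17.07 + (22−29.02)²/29.02 + (25−23.90)²/23.90 + (7−12.93)²/12.93 + (29−21.98)²/21.98 + (17−18.10)²/18.10 = 8.8371
df = 2

test statistic = 8.837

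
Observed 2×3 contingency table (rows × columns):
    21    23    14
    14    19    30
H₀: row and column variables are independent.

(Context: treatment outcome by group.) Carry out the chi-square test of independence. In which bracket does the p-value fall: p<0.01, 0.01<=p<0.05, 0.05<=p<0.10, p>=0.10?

p-value bracket: 0.01<=p<0.05

Row totals [58, 63], col totals [35, 42, 44], n=121
χ² = (21−16.78)²/16.78 + (23−20.13)²/20.13 + (14−21.09)²/21.09 + (14−18.22)²/18.22 + (19−21.87)²/21.87 + (30−22.91)²/22.91 = 7.4052
df = 2
p-value (upper-tail) = 0.02466
→ bracket: 0.01<=p<0.05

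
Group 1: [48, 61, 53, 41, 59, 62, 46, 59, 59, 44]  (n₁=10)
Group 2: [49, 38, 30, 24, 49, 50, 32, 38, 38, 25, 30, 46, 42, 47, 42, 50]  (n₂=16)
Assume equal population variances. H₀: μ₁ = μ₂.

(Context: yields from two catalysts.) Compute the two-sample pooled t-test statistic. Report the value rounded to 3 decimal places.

x̄₁=53.200, s₁=7.829, n₁=10
x̄₂=39.375, s₂=8.966, n₂=16
s_p² = [9·7.829² + 15·8.966²]/24 = 73.2229
SE = √(s_p²·(1/10+1/16)) = 3.4495
t = (53.200−39.375)/3.4495 = 4.0079
df = 24

test statistic = 4.008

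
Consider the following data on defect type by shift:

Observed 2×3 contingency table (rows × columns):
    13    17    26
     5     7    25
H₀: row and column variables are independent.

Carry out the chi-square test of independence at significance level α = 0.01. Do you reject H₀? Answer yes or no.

Row totals [56, 37], col totals [18, 24, 51], n=93
χ² = (13−10.84)²/10.84 + (17−14.45)²/14.45 + (26−30.71)²/30.71 + (5−7.16)²/7.16 + (7−9.55)²/9.55 + (25−20.29)²/20.29 = 4.0282
df = 2
p-value (upper-tail) = 0.13344
At α=0.01: p ≥ α → fail to reject H₀

reject H₀: no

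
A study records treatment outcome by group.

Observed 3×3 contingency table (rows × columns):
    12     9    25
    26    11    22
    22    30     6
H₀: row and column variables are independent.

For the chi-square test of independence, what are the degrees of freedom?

df = (r−1)(c−1) = (3−1)·(3−1) = 4

degrees of freedom = 4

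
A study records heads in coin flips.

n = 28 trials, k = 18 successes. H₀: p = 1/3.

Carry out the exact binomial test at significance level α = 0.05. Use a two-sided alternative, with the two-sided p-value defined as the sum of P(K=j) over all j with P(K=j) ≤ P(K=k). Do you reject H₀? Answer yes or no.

Exact binomial: n=28, k=18, p₀=1/3=0.3333
P(X=j) = C(n,j)·p₀^j·(1−p₀)^(n−j); p = Σ P(X=j) over j with P(X=j) ≤ P(X=18)
p-value (two-sided) = 0.00096
At α=0.05: p < α → reject H₀

reject H₀: yes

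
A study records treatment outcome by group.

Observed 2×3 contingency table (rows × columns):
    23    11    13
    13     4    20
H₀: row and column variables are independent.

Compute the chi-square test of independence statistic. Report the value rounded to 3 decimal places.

Row totals [47, 37], col totals [36, 15, 33], n=84
χ² = (23−20.14)²/20.14 + (11−8.39)²/8.39 + (13−18.46)²/18.46 + (13−15.86)²/15.86 + (4−6.61)²/6.61 + (20−14.54)²/14.54 = 6.4299
df = 2

test statistic = 6.430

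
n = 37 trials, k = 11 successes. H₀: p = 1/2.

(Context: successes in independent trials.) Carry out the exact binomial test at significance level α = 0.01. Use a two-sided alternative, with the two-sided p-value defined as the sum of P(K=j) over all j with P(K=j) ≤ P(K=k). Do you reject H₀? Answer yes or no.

reject H₀: no

Exact binomial: n=37, k=11, p₀=1/2=0.5000
P(X=j) = C(n,j)·p₀^j·(1−p₀)^(n−j); p = Σ P(X=j) over j with P(X=j) ≤ P(X=11)
p-value (two-sided) = 0.02007
At α=0.01: p ≥ α → fail to reject H₀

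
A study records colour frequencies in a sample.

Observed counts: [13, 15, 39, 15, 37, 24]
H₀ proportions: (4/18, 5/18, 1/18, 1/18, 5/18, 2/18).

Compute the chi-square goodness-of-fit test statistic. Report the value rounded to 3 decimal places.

n = 143; E_i = n·p_i = [31.78, 39.72, 7.94, 7.94, 39.72, 15.89]
χ² = (13−31.78)²/31.78 + (15−39.72)²/39.72 + (39−7.94)²/7.94 + (15−7.94)²/7.94 + (37−39.72)²/39.72 + (24−15.89)²/15.89 = 158.4748
df = 5

test statistic = 158.475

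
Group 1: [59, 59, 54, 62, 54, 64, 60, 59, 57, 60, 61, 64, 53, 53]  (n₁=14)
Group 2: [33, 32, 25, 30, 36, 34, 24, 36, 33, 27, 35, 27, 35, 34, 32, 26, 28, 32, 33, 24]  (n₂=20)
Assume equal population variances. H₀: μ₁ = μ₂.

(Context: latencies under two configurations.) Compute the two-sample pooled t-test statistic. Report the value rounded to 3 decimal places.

x̄₁=58.500, s₁=3.798, n₁=14
x̄₂=30.800, s₂=4.073, n₂=20
s_p² = [13·3.798² + 19·4.073²]/32 = 15.7094
SE = √(s_p²·(1/14+1/20)) = 1.3811
t = (58.500−30.800)/1.3811 = 20.0558
df = 32

test statistic = 20.056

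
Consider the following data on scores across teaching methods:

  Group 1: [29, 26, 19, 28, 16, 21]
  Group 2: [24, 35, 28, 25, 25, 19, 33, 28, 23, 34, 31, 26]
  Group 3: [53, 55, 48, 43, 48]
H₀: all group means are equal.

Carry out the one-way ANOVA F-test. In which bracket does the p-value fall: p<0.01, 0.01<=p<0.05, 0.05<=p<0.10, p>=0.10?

Group means [23.17, 27.58, 49.40], grand mean 31.174
SSB = Σnᵢ(x̄ᵢ−x̄)² = 2200.354; SSW = ΣΣ(x−x̄ᵢ)² = 488.950
MSB = 2200.354/2 = 1100.1772; MSW = 488.950/20 = 24.4475
F = MSB/MSW = 45.0016
df = (2, 20)
p-value (upper-tail) = 0.00000
→ bracket: p<0.01

p-value bracket: p<0.01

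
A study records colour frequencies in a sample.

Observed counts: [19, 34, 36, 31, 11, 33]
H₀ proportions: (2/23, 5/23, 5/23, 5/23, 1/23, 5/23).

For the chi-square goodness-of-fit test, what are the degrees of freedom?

degrees of freedom = 5

df = k − 1 = 6 − 1 = 5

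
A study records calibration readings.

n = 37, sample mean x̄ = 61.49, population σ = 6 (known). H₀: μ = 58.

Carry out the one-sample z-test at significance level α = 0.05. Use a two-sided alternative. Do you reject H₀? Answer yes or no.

reject H₀: yes

SE = σ/√n = 6/√37 = 0.9864
z = (x̄−μ₀)/SE = (61.49−58)/0.9864 = 3.5381
p-value (two-sided) = 0.00040
At α=0.05: p < α → reject H₀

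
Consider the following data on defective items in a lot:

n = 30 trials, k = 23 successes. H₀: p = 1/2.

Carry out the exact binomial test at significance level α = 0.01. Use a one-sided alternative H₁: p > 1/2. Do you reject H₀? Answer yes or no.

reject H₀: yes

Exact binomial: n=30, k=23, p₀=1/2=0.5000
P(X≥23) from Σ C(n,i)·p₀^i·(1−p₀)^(n−i)
p-value (one-sided, H₁ greater) = 0.00261
At α=0.01: p < α → reject H₀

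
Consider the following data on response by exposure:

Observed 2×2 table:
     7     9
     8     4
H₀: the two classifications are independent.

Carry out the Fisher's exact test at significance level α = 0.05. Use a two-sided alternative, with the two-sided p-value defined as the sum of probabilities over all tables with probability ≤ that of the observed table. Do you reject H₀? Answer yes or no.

reject H₀: no

Margins: r₁=16, r₂=12, c₁=15, c₂=13, n=28
p_obs = C(16,7)·C(12,8)/C(28,15); sum pmf over tables with pmf ≤ p_obs
p-value (two-sided) = 0.27606
At α=0.05: p ≥ α → fail to reject H₀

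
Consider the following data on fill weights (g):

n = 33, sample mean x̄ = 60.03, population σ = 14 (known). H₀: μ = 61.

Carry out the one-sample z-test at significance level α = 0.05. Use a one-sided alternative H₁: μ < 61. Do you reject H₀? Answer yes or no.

reject H₀: no

SE = σ/√n = 14/√33 = 2.4371
z = (x̄−μ₀)/SE = (60.03−61)/2.4371 = -0.3980
p-value (one-sided, H₁ less) = 0.34531
At α=0.05: p ≥ α → fail to reject H₀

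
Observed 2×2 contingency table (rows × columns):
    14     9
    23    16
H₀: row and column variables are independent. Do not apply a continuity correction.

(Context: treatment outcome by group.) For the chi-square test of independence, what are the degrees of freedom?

df = (r−1)(c−1) = (2−1)·(2−1) = 1

degrees of freedom = 1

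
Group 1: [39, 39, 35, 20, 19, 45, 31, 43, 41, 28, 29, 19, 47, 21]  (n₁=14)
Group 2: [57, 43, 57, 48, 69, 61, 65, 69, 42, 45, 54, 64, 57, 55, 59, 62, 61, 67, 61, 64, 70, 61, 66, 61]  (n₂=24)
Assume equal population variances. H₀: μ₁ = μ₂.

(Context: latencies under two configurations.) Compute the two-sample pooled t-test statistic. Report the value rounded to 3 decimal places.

x̄₁=32.571, s₁=10.105, n₁=14
x̄₂=59.083, s₂=7.978, n₂=24
s_p² = [13·10.105² + 23·7.978²]/36 = 77.5351
SE = √(s_p²·(1/14+1/24)) = 2.9612
t = (32.571−59.083)/2.9612 = -8.9530
df = 36

test statistic = -8.953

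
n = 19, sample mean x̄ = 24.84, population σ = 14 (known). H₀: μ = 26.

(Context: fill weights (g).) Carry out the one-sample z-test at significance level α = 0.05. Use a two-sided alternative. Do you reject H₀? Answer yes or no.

reject H₀: no

SE = σ/√n = 14/√19 = 3.2118
z = (x̄−μ₀)/SE = (24.84−26)/3.2118 = -0.3612
p-value (two-sided) = 0.71798
At α=0.05: p ≥ α → fail to reject H₀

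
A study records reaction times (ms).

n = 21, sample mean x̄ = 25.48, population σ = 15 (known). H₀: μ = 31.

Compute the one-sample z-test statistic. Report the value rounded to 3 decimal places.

test statistic = -1.686

SE = σ/√n = 15/√21 = 3.2733
z = (x̄−μ₀)/SE = (25.48−31)/3.2733 = -1.6864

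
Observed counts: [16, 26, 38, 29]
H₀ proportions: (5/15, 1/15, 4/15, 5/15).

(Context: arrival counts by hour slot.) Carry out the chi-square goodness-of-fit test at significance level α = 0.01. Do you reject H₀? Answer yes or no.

n = 109; E_i = n·p_i = [36.33, 7.27, 29.07, 36.33]
χ² = (16−36.33)²/36.33 + (26−7.27)²/7.27 + (38−29.07)²/29.07 + (29−36.33)²/36.33 = 63.8991
df = 3
p-value (upper-tail) = 0.00000
At α=0.01: p < α → reject H₀

reject H₀: yes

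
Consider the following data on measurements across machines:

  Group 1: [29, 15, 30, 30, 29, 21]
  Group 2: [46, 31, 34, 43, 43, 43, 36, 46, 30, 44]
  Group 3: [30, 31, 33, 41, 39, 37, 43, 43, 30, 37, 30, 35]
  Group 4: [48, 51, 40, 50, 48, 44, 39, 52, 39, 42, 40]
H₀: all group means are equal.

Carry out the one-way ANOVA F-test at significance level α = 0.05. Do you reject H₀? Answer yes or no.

Group means [25.67, 39.60, 35.75, 44.82], grand mean 37.744
SSB = Σnᵢ(x̄ᵢ−x̄)² = 1507.816; SSW = ΣΣ(x−x̄ᵢ)² = 1077.620
MSB = 1507.816/3 = 502.6054; MSW = 1077.620/35 = 30.7891
F = MSB/MSW = 16.3241
df = (3, 35)
p-value (upper-tail) = 0.00000
At α=0.05: p < α → reject H₀

reject H₀: yes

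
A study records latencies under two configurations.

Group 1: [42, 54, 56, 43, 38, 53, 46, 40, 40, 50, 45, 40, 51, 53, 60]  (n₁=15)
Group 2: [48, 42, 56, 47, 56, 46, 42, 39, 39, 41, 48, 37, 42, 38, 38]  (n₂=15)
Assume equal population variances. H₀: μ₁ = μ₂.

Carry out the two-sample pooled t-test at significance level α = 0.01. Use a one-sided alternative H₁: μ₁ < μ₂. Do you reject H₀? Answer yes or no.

reject H₀: no

x̄₁=47.400, s₁=6.905, n₁=15
x̄₂=43.933, s₂=6.123, n₂=15
s_p² = [14·6.905² + 14·6.123²]/28 = 42.5905
SE = √(s_p²·(1/15+1/15)) = 2.3830
t = (47.400−43.933)/2.3830 = 1.4547
df = 28
p-value (one-sided, H₁ less) = 0.92157
At α=0.01: p ≥ α → fail to reject H₀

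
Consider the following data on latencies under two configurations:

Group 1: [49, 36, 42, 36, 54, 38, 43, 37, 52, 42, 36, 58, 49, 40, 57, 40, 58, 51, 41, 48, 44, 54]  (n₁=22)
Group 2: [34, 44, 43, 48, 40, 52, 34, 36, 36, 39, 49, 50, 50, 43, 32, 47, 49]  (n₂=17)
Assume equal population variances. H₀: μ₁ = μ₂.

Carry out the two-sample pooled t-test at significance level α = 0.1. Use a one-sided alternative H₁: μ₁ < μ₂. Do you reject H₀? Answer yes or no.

x̄₁=45.682, s₁=7.574, n₁=22
x̄₂=42.706, s₂=6.603, n₂=17
s_p² = [21·7.574² + 16·6.603²]/37 = 51.4136
SE = √(s_p²·(1/22+1/17)) = 2.3154
t = (45.682−42.706)/2.3154 = 1.2853
df = 37
p-value (one-sided, H₁ less) = 0.89665
At α=0.1: p ≥ α → fail to reject H₀

reject H₀: no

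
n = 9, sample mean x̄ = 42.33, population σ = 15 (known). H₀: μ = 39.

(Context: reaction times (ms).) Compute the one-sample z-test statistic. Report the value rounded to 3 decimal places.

SE = σ/√n = 15/√9 = 5.0000
z = (x̄−μ₀)/SE = (42.33−39)/5.0000 = 0.6660

test statistic = 0.666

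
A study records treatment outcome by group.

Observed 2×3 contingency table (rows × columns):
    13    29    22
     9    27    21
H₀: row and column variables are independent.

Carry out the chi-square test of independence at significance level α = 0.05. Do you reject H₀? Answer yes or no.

reject H₀: no

Row totals [64, 57], col totals [22, 56, 43], n=121
χ² = (13−11.64)²/11.64 + (29−29.62)²/29.62 + (22−22.74)²/22.74 + (9−10.36)²/10.36 + (27−26.38)²/26.38 + (21−20.26)²/20.26 = 0.4184
df = 2
p-value (upper-tail) = 0.81123
At α=0.05: p ≥ α → fail to reject H₀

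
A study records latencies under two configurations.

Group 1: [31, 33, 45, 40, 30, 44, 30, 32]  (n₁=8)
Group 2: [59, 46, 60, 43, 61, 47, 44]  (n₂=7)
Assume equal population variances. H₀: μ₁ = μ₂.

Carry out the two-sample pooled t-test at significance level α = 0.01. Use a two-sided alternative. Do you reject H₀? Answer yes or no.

reject H₀: yes

x̄₁=35.625, s₁=6.346, n₁=8
x̄₂=51.429, s₂=8.142, n₂=7
s_p² = [7·6.346² + 6·8.142²]/13 = 52.2761
SE = √(s_p²·(1/8+1/7)) = 3.7420
t = (35.625−51.429)/3.7420 = -4.2233
df = 13
p-value (two-sided) = 0.00100
At α=0.01: p < α → reject H₀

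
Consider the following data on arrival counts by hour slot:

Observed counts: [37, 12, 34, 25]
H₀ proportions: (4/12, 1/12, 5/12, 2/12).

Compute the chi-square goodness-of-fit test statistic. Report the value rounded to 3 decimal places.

n = 108; E_i = n·p_i = [36.00, 9.00, 45.00, 18.00]
χ² = (37−36.00)²/36.00 + (12−9.00)²/9.00 + (34−45.00)²/45.00 + (25−18.00)²/18.00 = 6.4389
df = 3

test statistic = 6.439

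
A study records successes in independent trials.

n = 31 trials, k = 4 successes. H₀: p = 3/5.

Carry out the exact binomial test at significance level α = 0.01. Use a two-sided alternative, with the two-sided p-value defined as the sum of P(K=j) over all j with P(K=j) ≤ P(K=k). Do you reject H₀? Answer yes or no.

Exact binomial: n=31, k=4, p₀=3/5=0.6000
P(X=j) = C(n,j)·p₀^j·(1−p₀)^(n−j); p = Σ P(X=j) over j with P(X=j) ≤ P(X=4)
p-value (two-sided) = 0.00000
At α=0.01: p < α → reject H₀

reject H₀: yes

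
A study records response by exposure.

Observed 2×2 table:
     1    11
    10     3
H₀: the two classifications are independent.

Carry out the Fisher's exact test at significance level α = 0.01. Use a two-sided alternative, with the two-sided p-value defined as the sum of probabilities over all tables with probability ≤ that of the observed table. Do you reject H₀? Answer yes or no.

reject H₀: yes

Margins: r₁=12, r₂=13, c₁=11, c₂=14, n=25
p_obs = C(12,1)·C(13,10)/C(25,11); sum pmf over tables with pmf ≤ p_obs
p-value (two-sided) = 0.00098
At α=0.01: p < α → reject H₀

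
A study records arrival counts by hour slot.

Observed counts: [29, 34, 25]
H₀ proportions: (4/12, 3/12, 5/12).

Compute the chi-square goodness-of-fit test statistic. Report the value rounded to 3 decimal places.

test statistic = 10.261

n = 88; E_i = n·p_i = [29.33, 22.00, 36.67]
χ² = (29−29.33)²/29.33 + (34−22.00)²/22.00 + (25−36.67)²/36.67 = 10.2614
df = 2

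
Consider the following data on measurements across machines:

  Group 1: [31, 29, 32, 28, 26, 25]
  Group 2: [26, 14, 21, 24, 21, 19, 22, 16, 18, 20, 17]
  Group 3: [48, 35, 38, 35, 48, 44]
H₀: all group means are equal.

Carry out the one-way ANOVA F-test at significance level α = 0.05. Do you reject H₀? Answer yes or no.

reject H₀: yes

Group means [28.50, 19.82, 41.33], grand mean 27.696
SSB = Σnᵢ(x̄ᵢ−x̄)² = 1802.400; SSW = ΣΣ(x−x̄ᵢ)² = 348.470
MSB = 1802.400/2 = 901.1999; MSW = 348.470/20 = 17.4235
F = MSB/MSW = 51.7233
df = (2, 20)
p-value (upper-tail) = 0.00000
At α=0.05: p < α → reject H₀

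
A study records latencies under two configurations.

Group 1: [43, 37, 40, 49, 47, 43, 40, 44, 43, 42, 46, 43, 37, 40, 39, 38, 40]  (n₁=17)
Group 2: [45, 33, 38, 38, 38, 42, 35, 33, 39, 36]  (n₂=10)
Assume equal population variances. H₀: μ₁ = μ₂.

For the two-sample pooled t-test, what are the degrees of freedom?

degrees of freedom = 25

df = n₁ + n₂ − 2 = 17 + 10 − 2 = 25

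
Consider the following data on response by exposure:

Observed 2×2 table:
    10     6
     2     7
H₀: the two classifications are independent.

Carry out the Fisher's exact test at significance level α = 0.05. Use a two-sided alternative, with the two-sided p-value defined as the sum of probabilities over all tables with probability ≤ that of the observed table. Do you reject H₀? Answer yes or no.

reject H₀: no

Margins: r₁=16, r₂=9, c₁=12, c₂=13, n=25
p_obs = C(16,10)·C(9,2)/C(25,12); sum pmf over tables with pmf ≤ p_obs
p-value (two-sided) = 0.09684
At α=0.05: p ≥ α → fail to reject H₀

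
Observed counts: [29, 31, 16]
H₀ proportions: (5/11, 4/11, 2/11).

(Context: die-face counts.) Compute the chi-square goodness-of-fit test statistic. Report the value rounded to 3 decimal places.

n = 76; E_i = n·p_i = [34.55, 27.64, 13.82]
χ² = (29−34.55)²/34.55 + (31−27.64)²/27.64 + (16−13.82)²/13.82 = 1.6441
df = 2

test statistic = 1.644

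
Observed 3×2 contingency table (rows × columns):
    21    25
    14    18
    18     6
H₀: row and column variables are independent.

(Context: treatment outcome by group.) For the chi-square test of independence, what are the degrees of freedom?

degrees of freedom = 2

df = (r−1)(c−1) = (3−1)·(2−1) = 2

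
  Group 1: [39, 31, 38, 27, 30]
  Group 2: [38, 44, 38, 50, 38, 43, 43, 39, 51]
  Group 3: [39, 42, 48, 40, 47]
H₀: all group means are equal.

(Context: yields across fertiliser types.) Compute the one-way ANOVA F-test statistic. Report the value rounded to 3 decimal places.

Group means [33.00, 42.67, 43.20], grand mean 40.263
SSB = Σnᵢ(x̄ᵢ−x̄)² = 358.884; SSW = ΣΣ(x−x̄ᵢ)² = 380.800
MSB = 358.884/2 = 179.4421; MSW = 380.800/16 = 23.8000
F = MSB/MSW = 7.5396
df = (2, 16)

test statistic = 7.540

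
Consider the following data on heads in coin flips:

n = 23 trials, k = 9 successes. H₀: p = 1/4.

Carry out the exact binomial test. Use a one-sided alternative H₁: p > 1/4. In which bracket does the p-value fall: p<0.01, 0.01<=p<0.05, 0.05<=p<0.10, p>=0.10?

p-value bracket: 0.05<=p<0.10

Exact binomial: n=23, k=9, p₀=1/4=0.2500
P(X≥9) from Σ C(n,i)·p₀^i·(1−p₀)^(n−i)
p-value (one-sided, H₁ greater) = 0.09632
→ bracket: 0.05<=p<0.10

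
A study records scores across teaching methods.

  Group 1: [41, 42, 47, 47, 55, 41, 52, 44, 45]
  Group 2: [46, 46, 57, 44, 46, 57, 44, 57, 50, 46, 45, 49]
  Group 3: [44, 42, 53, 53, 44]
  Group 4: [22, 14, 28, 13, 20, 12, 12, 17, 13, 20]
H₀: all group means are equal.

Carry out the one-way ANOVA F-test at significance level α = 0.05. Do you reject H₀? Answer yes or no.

reject H₀: yes

Group means [46.00, 48.92, 47.20, 17.10], grand mean 39.111
SSB = Σnᵢ(x̄ᵢ−x̄)² = 6752.939; SSW = ΣΣ(x−x̄ᵢ)² = 854.617
MSB = 6752.939/3 = 2250.9796; MSW = 854.617/32 = 26.7068
F = MSB/MSW = 84.2850
df = (3, 32)
p-value (upper-tail) = 0.00000
At α=0.05: p < α → reject H₀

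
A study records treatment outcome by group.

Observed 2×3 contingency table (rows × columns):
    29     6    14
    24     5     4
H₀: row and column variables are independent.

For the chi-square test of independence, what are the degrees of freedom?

degrees of freedom = 2

df = (r−1)(c−1) = (2−1)·(3−1) = 2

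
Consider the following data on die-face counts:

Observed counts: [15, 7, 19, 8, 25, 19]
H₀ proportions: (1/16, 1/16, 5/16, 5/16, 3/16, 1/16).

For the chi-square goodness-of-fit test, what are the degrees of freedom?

df = k − 1 = 6 − 1 = 5

degrees of freedom = 5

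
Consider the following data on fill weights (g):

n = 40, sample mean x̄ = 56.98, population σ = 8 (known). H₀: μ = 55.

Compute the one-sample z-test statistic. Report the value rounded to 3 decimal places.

test statistic = 1.565

SE = σ/√n = 8/√40 = 1.2649
z = (x̄−μ₀)/SE = (56.98−55)/1.2649 = 1.5653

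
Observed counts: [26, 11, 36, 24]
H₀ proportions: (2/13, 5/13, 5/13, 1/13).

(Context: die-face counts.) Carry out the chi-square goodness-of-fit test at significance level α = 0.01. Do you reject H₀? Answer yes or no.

n = 97; E_i = n·p_i = [14.92, 37.31, 37.31, 7.46]
χ² = (26−14.92)²/14.92 + (11−37.31)²/37.31 + (36−37.31)²/37.31 + (24−7.46)²/7.46 = 63.4763
df = 3
p-value (upper-tail) = 0.00000
At α=0.01: p < α → reject H₀

reject H₀: yes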